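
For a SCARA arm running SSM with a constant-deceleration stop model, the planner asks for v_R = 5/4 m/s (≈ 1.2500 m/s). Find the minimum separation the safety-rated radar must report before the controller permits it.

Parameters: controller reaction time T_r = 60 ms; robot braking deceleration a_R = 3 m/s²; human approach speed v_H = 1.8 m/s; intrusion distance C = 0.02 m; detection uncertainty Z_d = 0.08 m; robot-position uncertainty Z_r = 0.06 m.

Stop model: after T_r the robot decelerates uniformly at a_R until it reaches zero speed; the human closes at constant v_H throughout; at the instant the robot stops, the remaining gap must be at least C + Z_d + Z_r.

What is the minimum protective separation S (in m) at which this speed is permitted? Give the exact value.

S_min = 16241/12000 m = 1.3534 m

braking lasts T_s = (5/4)/3 = 0.4167 s
robot in T_r: 1.2500·0.0600 = 0.0750 m
robot under decel: 1.2500²/(2·3.0000) = 0.2604 m
person approaches 1.8000·(0.0600+0.4167) = 0.8580 m
residual clearance needed = 0.0200+0.0800+0.0600 = 0.1600 m
S_min ≈ 0.0750+0.2604+0.8580+0.1600  ⇒  S_min = 16241/12000 m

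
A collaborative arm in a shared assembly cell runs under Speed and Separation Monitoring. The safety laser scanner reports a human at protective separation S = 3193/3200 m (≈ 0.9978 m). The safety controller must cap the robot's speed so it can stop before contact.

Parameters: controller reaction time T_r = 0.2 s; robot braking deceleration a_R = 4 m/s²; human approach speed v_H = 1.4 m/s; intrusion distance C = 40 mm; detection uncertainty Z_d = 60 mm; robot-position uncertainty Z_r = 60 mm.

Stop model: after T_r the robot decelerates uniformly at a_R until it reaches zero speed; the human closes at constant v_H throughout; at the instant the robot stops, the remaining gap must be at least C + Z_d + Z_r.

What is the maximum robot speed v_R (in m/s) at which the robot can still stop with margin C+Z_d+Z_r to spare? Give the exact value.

at the boundary: (1/8)·v² + (11/20)·v + (-357/640) = 0
  disc = (11/20)² − 4·(1/8)·(-357/640) = 3721/6400 ; √disc = 61/80
  v_R = (−(11/20) + 61/80) / (2·(1/8)) = 17/20 m/s
check:
stop time T_s = (17/20)/4 = 0.2125 s
robot in T_r: 0.8500·0.2000 = 0.1700 m
braking distance = 0.8500²/(2·4.0000) = 0.0903 m
human closes 1.4000·0.4125 = 0.5775 m
margins: 0.0400+0.0600+0.0600 = 0.1600 m
sum ≈ 0.1700+0.0903+0.5775+0.1600 ≈ 0.9978 m = S ✓

v_R_max = 17/20 m/s = 0.8500 m/s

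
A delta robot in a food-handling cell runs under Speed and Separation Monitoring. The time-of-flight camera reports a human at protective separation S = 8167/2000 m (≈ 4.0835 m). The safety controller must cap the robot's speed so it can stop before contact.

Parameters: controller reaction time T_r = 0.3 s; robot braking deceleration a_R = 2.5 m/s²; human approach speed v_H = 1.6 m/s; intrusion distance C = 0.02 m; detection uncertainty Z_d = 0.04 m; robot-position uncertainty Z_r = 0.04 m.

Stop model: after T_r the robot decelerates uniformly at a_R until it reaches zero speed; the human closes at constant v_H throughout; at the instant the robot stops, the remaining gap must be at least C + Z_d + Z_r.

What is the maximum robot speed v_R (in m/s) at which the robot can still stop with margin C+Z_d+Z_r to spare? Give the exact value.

v_R_max = 49/20 m/s = 2.4500 m/s

at the boundary: (1/5)·v² + (47/50)·v + (-7007/2000) = 0
  disc = (47/50)² − 4·(1/5)·(-7007/2000) = 2304/625 ; √disc = 48/25
  v_R = (−(47/50) + 48/25) / (2·(1/5)) = 49/20 m/s
check:
T_s = v_R/a_R = (49/20)/(5/2) = 0.9800 s
reaction-phase robot travel = 2.4500·0.3000 = 0.7350 m
braking distance = 2.4500²/(2·2.5000) = 1.2005 m
human over T_r+T_s: 1.6000·(0.3000+0.9800) = 2.0480 m
margins: 0.0200+0.0400+0.0400 = 0.1000 m
sum ≈ 0.7350+1.2005+2.0480+0.1000 ≈ 4.0835 m = S ✓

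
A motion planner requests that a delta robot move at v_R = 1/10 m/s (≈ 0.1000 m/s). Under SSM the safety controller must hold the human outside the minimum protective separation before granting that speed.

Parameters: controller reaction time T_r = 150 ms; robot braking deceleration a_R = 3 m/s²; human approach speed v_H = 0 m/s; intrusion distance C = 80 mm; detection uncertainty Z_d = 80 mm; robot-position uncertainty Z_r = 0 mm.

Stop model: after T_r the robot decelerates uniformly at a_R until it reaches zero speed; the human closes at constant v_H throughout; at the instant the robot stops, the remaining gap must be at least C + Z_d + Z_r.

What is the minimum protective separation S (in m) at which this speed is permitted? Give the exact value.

S_min = 53/300 m = 0.1767 m

braking lasts T_s = (1/10)/3 = 0.0333 s
robot in T_r: 0.1000·0.1500 = 0.0150 m
braking distance = 0.1000²/(2·3.0000) = 0.0017 m
human closes 0.0000·0.1833 = 0.0000 m
residual clearance needed = 0.0800+0.0800+0.0000 = 0.1600 m
S_min ≈ 0.0150+0.0017+0.0000+0.1600  ⇒  S_min = 53/300 m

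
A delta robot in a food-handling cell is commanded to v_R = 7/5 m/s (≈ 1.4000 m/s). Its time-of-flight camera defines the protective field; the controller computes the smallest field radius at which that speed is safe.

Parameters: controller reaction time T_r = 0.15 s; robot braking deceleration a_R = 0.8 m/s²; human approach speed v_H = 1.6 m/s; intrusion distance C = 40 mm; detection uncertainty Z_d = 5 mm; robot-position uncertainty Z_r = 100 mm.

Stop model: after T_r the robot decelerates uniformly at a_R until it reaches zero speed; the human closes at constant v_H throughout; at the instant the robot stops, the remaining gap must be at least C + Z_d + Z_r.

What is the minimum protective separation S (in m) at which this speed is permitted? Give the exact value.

S_min = 231/50 m = 4.6200 m

stop time T_s = (7/5)/(4/5) = 1.7500 s
robot in T_r: 1.4000·0.1500 = 0.2100 m
robot covers 1.4000·1.7500 − ½·0.8000·1.7500² = 1.2250 m while stopping
human over T_r+T_s: 1.6000·(0.1500+1.7500) = 3.0400 m
residual clearance needed = 0.0400+0.0050+0.1000 = 0.1450 m
S_min ≈ 0.2100+1.2250+3.0400+0.1450  ⇒  S_min = 231/50 m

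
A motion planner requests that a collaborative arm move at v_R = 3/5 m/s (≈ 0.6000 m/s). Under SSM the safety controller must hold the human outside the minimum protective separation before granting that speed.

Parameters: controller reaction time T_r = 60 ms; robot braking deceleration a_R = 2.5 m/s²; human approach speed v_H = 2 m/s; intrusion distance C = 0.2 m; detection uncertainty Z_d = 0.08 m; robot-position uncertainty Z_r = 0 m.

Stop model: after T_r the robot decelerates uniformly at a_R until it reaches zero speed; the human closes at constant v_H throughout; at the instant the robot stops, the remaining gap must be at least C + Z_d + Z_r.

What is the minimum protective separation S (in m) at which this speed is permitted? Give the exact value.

S_min = 247/250 m = 0.9880 m

T_s = v_R/a_R = (3/5)/(5/2) = 0.2400 s
robot covers v_R·T_r = 0.6000·0.0600 = 0.0360 m before braking
braking distance = 0.6000²/(2·2.5000) = 0.0720 m
human over T_r+T_s: 2.0000·(0.0600+0.2400) = 0.6000 m
margins: 0.2000+0.0800+0.0000 = 0.2800 m
S_min ≈ 0.0360+0.0720+0.6000+0.2800  ⇒  S_min = 247/250 m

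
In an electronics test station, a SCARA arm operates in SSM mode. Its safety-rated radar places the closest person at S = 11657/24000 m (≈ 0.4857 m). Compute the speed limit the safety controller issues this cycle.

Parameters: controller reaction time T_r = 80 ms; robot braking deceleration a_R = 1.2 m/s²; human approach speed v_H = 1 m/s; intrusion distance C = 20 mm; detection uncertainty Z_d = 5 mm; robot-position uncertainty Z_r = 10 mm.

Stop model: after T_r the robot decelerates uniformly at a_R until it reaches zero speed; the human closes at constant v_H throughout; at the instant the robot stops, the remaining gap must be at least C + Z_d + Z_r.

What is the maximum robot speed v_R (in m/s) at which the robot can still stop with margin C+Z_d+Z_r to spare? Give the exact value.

quadratic (5/12)·v² + (137/150)·v + (-8897/24000) = 0
  disc = (137/150)² − 4·(5/12)·(-8897/24000) = 58081/40000 ; √disc = 241/200
  v_R = (−(137/150) + 241/200) / (2·(5/12)) = 7/20 m/s
check:
T_s = v_R/a_R = (7/20)/(6/5) = 0.2917 s
robot covers v_R·T_r = 0.3500·0.0800 = 0.0280 m before braking
robot under decel: 0.3500²/(2·1.2000) = 0.0510 m
human closes 1.0000·0.3717 = 0.3717 m
C+Z_d+Z_r = 0.0200+0.0050+0.0100 = 0.0350 m
sum ≈ 0.0280+0.0510+0.3717+0.0350 ≈ 0.4857 m = S ✓

v_R_max = 7/20 m/s = 0.3500 m/s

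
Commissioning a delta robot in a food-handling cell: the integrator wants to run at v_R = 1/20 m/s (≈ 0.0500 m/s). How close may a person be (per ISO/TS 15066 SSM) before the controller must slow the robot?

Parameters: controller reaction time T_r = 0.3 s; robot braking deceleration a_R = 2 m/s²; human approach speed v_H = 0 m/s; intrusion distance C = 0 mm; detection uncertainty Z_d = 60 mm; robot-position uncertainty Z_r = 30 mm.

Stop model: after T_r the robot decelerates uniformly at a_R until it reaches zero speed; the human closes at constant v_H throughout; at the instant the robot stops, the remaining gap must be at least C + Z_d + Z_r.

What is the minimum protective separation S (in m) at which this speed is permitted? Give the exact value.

braking lasts T_s = (1/20)/2 = 0.0250 s
reaction-phase robot travel = 0.0500·0.3000 = 0.0150 m
robot covers 0.0500·0.0250 − ½·2.0000·0.0250² = 0.0006 m while stopping
human over T_r+T_s: 0.0000·(0.3000+0.0250) = 0.0000 m
C+Z_d+Z_r = 0.0000+0.0600+0.0300 = 0.0900 m
S_min ≈ 0.0150+0.0006+0.0000+0.0900  ⇒  S_min = 169/1600 m

S_min = 169/1600 m = 0.1056 m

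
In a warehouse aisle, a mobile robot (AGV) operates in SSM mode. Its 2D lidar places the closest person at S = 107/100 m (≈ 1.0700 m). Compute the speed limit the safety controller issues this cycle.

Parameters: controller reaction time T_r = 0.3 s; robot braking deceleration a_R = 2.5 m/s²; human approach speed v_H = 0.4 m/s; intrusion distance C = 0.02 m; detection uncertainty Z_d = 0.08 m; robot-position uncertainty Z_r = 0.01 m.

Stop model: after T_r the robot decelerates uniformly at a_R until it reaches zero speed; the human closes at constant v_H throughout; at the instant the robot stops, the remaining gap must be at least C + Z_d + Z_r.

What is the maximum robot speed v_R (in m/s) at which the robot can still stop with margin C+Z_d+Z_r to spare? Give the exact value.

quadratic (1/5)·v² + (23/50)·v + (-21/25) = 0
  disc = (23/50)² − 4·(1/5)·(-21/25) = 2209/2500 ; √disc = 47/50
  v_R = (−(23/50) + 47/50) / (2·(1/5)) = 6/5 m/s
check:
stop time T_s = (6/5)/(5/2) = 0.4800 s
robot covers v_R·T_r = 1.2000·0.3000 = 0.3600 m before braking
robot covers 1.2000·0.4800 − ½·2.5000·0.4800² = 0.2880 m while stopping
human over T_r+T_s: 0.4000·(0.3000+0.4800) = 0.3120 m
residual clearance needed = 0.0200+0.0800+0.0100 = 0.1100 m
sum ≈ 0.3600+0.2880+0.3120+0.1100 ≈ 1.0700 m = S ✓

v_R_max = 6/5 m/s = 1.2000 m/s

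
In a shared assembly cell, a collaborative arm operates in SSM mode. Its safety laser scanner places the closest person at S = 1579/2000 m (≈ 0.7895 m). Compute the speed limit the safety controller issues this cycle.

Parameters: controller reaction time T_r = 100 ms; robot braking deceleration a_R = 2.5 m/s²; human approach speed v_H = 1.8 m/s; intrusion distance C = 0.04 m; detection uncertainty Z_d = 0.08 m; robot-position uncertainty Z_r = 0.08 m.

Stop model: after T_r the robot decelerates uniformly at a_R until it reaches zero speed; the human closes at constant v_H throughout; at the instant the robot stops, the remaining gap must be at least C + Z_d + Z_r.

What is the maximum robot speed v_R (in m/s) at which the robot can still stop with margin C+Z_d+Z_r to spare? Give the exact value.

v_R_max = 9/20 m/s = 0.4500 m/s

collect terms ⇒ (1/5)·v_R² + (41/50)·v_R + (-819/2000) = 0
  disc = (41/50)² − 4·(1/5)·(-819/2000) = 1 ; √disc = 1
  v_R = (−(41/50) + 1) / (2·(1/5)) = 9/20 m/s
check:
braking lasts T_s = (9/20)/(5/2) = 0.1800 s
robot in T_r: 0.4500·0.1000 = 0.0450 m
braking distance = 0.4500²/(2·2.5000) = 0.0405 m
human over T_r+T_s: 1.8000·(0.1000+0.1800) = 0.5040 m
margins: 0.0400+0.0800+0.0800 = 0.2000 m
sum ≈ 0.0450+0.0405+0.5040+0.2000 ≈ 0.7895 m = S ✓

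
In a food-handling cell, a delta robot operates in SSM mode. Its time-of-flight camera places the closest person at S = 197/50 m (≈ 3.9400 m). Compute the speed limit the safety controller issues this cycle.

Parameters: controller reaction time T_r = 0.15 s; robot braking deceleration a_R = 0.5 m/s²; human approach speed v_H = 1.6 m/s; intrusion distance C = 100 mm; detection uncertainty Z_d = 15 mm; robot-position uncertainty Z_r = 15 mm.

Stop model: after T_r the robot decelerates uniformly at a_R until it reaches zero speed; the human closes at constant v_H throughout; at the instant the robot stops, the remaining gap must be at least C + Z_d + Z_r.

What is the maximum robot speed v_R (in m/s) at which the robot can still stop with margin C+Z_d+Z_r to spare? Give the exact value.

quadratic (1)·v² + (67/20)·v + (-357/100) = 0
  disc = (67/20)² − 4·(1)·(-357/100) = 10201/400 ; √disc = 101/20
  v_R = (−(67/20) + 101/20) / (2·(1)) = 17/20 m/s
check:
T_s = v_R/a_R = (17/20)/(1/2) = 1.7000 s
robot in T_r: 0.8500·0.1500 = 0.1275 m
braking distance = 0.8500²/(2·0.5000) = 0.7225 m
human over T_r+T_s: 1.6000·(0.1500+1.7000) = 2.9600 m
margins: 0.1000+0.0150+0.0150 = 0.1300 m
sum ≈ 0.1275+0.7225+2.9600+0.1300 ≈ 3.9400 m = S ✓

v_R_max = 17/20 m/s = 0.8500 m/s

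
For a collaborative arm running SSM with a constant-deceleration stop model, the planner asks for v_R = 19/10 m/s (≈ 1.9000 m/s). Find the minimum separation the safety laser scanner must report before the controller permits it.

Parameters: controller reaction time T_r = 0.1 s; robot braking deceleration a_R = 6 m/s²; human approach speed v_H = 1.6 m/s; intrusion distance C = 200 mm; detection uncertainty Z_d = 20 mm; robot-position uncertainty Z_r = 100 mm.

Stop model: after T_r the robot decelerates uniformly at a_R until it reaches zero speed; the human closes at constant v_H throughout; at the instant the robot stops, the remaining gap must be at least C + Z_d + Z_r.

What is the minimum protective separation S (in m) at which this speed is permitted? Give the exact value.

S_min = 591/400 m = 1.4775 m

braking lasts T_s = (19/10)/6 = 0.3167 s
robot in T_r: 1.9000·0.1000 = 0.1900 m
robot covers 1.9000·0.3167 − ½·6.0000·0.3167² = 0.3008 m while stopping
human over T_r+T_s: 1.6000·(0.1000+0.3167) = 0.6667 m
C+Z_d+Z_r = 0.2000+0.0200+0.1000 = 0.3200 m
S_min ≈ 0.1900+0.3008+0.6667+0.3200  ⇒  S_min = 591/400 m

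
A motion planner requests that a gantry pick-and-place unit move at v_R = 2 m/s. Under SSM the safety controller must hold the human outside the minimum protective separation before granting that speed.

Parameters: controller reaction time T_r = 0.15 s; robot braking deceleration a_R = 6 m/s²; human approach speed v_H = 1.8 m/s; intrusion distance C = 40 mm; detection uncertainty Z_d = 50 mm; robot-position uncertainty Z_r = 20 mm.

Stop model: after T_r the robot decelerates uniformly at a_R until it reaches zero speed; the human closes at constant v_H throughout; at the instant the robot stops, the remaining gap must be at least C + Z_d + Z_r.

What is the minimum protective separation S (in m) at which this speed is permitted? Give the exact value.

S_min = 121/75 m = 1.6133 m

T_s = v_R/a_R = 2/6 = 0.3333 s
robot covers v_R·T_r = 2.0000·0.1500 = 0.3000 m before braking
braking distance = 2.0000²/(2·6.0000) = 0.3333 m
human closes 1.8000·0.4833 = 0.8700 m
C+Z_d+Z_r = 0.0400+0.0500+0.0200 = 0.1100 m
S_min ≈ 0.3000+0.3333+0.8700+0.1100  ⇒  S_min = 121/75 m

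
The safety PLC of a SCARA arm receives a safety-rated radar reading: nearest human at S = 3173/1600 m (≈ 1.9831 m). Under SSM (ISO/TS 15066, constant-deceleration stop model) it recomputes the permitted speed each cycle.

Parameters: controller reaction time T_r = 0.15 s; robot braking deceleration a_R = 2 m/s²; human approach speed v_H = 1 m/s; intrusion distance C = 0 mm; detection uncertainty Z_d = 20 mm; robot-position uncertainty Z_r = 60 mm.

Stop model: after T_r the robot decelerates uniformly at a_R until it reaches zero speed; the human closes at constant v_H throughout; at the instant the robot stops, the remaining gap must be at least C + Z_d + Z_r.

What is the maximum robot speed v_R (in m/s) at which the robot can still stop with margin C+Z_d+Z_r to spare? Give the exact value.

at the boundary: (1/4)·v² + (13/20)·v + (-561/320) = 0
  disc = (13/20)² − 4·(1/4)·(-561/320) = 3481/1600 ; √disc = 59/40
  v_R = (−(13/20) + 59/40) / (2·(1/4)) = 33/20 m/s
check:
braking lasts T_s = (33/20)/2 = 0.8250 s
robot covers v_R·T_r = 1.6500·0.1500 = 0.2475 m before braking
braking distance = 1.6500²/(2·2.0000) = 0.6806 m
human closes 1.0000·0.9750 = 0.9750 m
C+Z_d+Z_r = 0.0000+0.0200+0.0600 = 0.0800 m
sum ≈ 0.2475+0.6806+0.9750+0.0800 ≈ 1.9831 m = S ✓

v_R_max = 33/20 m/s = 1.6500 m/s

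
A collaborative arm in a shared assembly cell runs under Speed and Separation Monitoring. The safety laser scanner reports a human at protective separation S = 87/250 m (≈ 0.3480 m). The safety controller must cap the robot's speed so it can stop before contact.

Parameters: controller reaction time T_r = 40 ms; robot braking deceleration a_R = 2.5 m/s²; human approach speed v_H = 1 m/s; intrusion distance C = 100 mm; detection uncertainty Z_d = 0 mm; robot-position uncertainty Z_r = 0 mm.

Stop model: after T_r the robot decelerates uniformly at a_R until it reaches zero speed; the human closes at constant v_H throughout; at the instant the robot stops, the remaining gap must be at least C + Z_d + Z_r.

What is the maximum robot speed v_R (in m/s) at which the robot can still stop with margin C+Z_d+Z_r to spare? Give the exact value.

collect terms ⇒ (1/5)·v_R² + (11/25)·v_R + (-26/125) = 0
  disc = (11/25)² − 4·(1/5)·(-26/125) = 9/25 ; √disc = 3/5
  v_R = (−(11/25) + 3/5) / (2·(1/5)) = 2/5 m/s
check:
stop time T_s = (2/5)/(5/2) = 0.1600 s
reaction-phase robot travel = 0.4000·0.0400 = 0.0160 m
robot covers 0.4000·0.1600 − ½·2.5000·0.1600² = 0.0320 m while stopping
person approaches 1.0000·(0.0400+0.1600) = 0.2000 m
residual clearance needed = 0.1000+0.0000+0.0000 = 0.1000 m
sum ≈ 0.0160+0.0320+0.2000+0.1000 ≈ 0.3480 m = S ✓

v_R_max = 2/5 m/s = 0.4000 m/s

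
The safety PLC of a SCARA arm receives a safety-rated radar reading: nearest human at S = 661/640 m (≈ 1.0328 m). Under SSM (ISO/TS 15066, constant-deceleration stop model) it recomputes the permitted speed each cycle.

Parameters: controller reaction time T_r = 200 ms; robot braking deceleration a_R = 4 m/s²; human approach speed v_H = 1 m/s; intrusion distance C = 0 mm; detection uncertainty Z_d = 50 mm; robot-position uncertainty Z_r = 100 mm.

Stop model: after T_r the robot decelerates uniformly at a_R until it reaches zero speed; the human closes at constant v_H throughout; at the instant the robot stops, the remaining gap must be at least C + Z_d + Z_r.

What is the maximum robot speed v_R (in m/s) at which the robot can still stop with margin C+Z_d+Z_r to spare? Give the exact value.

v_R_max = 23/20 m/s = 1.1500 m/s

quadratic (1/8)·v² + (9/20)·v + (-437/640) = 0
  disc = (9/20)² − 4·(1/8)·(-437/640) = 3481/6400 ; √disc = 59/80
  v_R = (−(9/20) + 59/80) / (2·(1/8)) = 23/20 m/s
check:
stop time T_s = (23/20)/4 = 0.2875 s
reaction-phase robot travel = 1.1500·0.2000 = 0.2300 m
braking distance = 1.1500²/(2·4.0000) = 0.1653 m
human over T_r+T_s: 1.0000·(0.2000+0.2875) = 0.4875 m
C+Z_d+Z_r = 0.0000+0.0500+0.1000 = 0.1500 m
sum ≈ 0.2300+0.1653+0.4875+0.1500 ≈ 1.0328 m = S ✓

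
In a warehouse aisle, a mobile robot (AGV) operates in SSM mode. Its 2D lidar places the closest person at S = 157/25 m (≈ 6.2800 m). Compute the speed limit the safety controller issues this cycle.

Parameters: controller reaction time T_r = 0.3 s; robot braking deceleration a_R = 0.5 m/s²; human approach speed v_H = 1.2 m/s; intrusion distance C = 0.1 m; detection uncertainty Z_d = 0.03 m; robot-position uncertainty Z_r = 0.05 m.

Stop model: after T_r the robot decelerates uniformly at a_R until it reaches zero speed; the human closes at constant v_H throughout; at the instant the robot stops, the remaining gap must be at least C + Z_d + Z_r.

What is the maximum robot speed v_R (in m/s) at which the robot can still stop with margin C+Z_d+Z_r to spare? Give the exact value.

collect terms ⇒ (1)·v_R² + (27/10)·v_R + (-287/50) = 0
  disc = (27/10)² − 4·(1)·(-287/50) = 121/4 ; √disc = 11/2
  v_R = (−(27/10) + 11/2) / (2·(1)) = 7/5 m/s
check:
stop time T_s = (7/5)/(1/2) = 2.8000 s
robot covers v_R·T_r = 1.4000·0.3000 = 0.4200 m before braking
braking distance = 1.4000²/(2·0.5000) = 1.9600 m
human closes 1.2000·3.1000 = 3.7200 m
margins: 0.1000+0.0300+0.0500 = 0.1800 m
sum ≈ 0.4200+1.9600+3.7200+0.1800 ≈ 6.2800 m = S ✓

v_R_max = 7/5 m/s = 1.4000 m/s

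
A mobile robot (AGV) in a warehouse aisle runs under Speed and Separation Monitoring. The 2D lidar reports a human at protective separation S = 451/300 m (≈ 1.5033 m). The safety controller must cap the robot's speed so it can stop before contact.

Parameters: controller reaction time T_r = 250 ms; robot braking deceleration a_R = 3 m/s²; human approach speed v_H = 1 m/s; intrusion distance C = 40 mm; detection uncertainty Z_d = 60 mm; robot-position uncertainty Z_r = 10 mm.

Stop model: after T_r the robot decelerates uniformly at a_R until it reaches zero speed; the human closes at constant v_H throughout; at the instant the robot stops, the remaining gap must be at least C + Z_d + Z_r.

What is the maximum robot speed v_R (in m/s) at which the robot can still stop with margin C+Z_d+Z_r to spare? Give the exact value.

quadratic (1/6)·v² + (7/12)·v + (-343/300) = 0
  disc = (7/12)² − 4·(1/6)·(-343/300) = 441/400 ; √disc = 21/20
  v_R = (−(7/12) + 21/20) / (2·(1/6)) = 7/5 m/s
check:
T_s = v_R/a_R = (7/5)/3 = 0.4667 s
reaction-phase robot travel = 1.4000·0.2500 = 0.3500 m
braking distance = 1.4000²/(2·3.0000) = 0.3267 m
person approaches 1.0000·(0.2500+0.4667) = 0.7167 m
margins: 0.0400+0.0600+0.0100 = 0.1100 m
sum ≈ 0.3500+0.3267+0.7167+0.1100 ≈ 1.5033 m = S ✓

v_R_max = 7/5 m/s = 1.4000 m/s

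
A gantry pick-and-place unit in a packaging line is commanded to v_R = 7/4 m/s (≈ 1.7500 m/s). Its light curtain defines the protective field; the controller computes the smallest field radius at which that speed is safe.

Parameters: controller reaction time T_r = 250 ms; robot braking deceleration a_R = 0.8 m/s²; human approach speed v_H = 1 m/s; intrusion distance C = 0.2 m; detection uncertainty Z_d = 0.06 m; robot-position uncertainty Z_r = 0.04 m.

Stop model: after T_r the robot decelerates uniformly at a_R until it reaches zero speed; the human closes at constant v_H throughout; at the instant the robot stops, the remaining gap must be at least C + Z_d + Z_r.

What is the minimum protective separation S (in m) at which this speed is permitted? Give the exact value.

stop time T_s = (7/4)/(4/5) = 2.1875 s
robot covers v_R·T_r = 1.7500·0.2500 = 0.4375 m before braking
robot under decel: 1.7500²/(2·0.8000) = 1.9141 m
person approaches 1.0000·(0.2500+2.1875) = 2.4375 m
C+Z_d+Z_r = 0.2000+0.0600+0.0400 = 0.3000 m
S_min ≈ 0.4375+1.9141+2.4375+0.3000  ⇒  S_min = 3257/640 m

S_min = 3257/640 m = 5.0891 m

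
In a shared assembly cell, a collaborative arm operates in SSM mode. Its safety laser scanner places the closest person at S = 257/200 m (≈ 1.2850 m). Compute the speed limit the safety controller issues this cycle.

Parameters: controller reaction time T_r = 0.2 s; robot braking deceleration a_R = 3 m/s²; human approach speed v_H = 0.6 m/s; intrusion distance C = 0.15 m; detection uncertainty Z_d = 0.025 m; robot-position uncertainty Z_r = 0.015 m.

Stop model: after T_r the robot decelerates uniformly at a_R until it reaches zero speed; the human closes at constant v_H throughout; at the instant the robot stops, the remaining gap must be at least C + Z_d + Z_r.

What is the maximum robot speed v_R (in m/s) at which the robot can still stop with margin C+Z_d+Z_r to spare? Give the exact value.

at the boundary: (1/6)·v² + (2/5)·v + (-39/40) = 0
  disc = (2/5)² − 4·(1/6)·(-39/40) = 81/100 ; √disc = 9/10
  v_R = (−(2/5) + 9/10) / (2·(1/6)) = 3/2 m/s
check:
braking lasts T_s = (3/2)/3 = 0.5000 s
reaction-phase robot travel = 1.5000·0.2000 = 0.3000 m
braking distance = 1.5000²/(2·3.0000) = 0.3750 m
person approaches 0.6000·(0.2000+0.5000) = 0.4200 m
C+Z_d+Z_r = 0.1500+0.0250+0.0150 = 0.1900 m
sum ≈ 0.3000+0.3750+0.4200+0.1900 ≈ 1.2850 m = S ✓

v_R_max = 3/2 m/s = 1.5000 m/s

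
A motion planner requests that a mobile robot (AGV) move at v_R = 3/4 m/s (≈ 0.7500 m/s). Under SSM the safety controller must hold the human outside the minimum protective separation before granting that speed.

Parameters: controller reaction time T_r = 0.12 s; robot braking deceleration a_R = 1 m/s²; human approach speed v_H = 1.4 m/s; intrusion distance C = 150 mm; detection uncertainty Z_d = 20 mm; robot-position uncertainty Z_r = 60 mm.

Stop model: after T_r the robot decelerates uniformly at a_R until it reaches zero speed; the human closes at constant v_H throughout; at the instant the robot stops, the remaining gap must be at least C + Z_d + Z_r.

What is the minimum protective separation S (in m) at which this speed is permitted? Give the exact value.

S_min = 7277/4000 m = 1.8193 m

braking lasts T_s = (3/4)/1 = 0.7500 s
robot in T_r: 0.7500·0.1200 = 0.0900 m
braking distance = 0.7500²/(2·1.0000) = 0.2812 m
person approaches 1.4000·(0.1200+0.7500) = 1.2180 m
C+Z_d+Z_r = 0.1500+0.0200+0.0600 = 0.2300 m
S_min ≈ 0.0900+0.2812+1.2180+0.2300  ⇒  S_min = 7277/4000 m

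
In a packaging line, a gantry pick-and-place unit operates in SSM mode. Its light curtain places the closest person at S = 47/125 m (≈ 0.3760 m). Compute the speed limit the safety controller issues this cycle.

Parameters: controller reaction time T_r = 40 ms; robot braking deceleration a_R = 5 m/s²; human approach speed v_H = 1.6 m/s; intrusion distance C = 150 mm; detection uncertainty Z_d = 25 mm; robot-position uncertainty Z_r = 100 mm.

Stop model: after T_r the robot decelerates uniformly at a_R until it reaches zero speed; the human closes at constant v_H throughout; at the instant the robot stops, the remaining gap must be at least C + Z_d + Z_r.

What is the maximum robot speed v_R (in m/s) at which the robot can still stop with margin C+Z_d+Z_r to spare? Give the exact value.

v_R_max = 1/10 m/s = 0.1000 m/s

at the boundary: (1/10)·v² + (9/25)·v + (-37/1000) = 0
  disc = (9/25)² − 4·(1/10)·(-37/1000) = 361/2500 ; √disc = 19/50
  v_R = (−(9/25) + 19/50) / (2·(1/10)) = 1/10 m/s
check:
T_s = v_R/a_R = (1/10)/5 = 0.0200 s
robot covers v_R·T_r = 0.1000·0.0400 = 0.0040 m before braking
robot under decel: 0.1000²/(2·5.0000) = 0.0010 m
human closes 1.6000·0.0600 = 0.0960 m
residual clearance needed = 0.1500+0.0250+0.1000 = 0.2750 m
sum ≈ 0.0040+0.0010+0.0960+0.2750 ≈ 0.3760 m = S ✓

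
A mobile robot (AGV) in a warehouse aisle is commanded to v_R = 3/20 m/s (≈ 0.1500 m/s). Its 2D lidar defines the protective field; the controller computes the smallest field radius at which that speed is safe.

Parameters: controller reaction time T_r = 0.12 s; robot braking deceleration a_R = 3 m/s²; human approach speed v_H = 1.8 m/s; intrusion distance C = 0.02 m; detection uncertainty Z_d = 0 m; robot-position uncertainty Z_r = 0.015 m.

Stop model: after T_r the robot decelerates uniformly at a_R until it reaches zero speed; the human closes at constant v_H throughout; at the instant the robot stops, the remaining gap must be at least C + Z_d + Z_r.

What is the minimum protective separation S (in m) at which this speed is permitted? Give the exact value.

T_s = v_R/a_R = (3/20)/3 = 0.0500 s
robot covers v_R·T_r = 0.1500·0.1200 = 0.0180 m before braking
robot under decel: 0.1500²/(2·3.0000) = 0.0037 m
human closes 1.8000·0.1700 = 0.3060 m
C+Z_d+Z_r = 0.0200+0.0000+0.0150 = 0.0350 m
S_min ≈ 0.0180+0.0037+0.3060+0.0350  ⇒  S_min = 1451/4000 m

S_min = 1451/4000 m = 0.3628 m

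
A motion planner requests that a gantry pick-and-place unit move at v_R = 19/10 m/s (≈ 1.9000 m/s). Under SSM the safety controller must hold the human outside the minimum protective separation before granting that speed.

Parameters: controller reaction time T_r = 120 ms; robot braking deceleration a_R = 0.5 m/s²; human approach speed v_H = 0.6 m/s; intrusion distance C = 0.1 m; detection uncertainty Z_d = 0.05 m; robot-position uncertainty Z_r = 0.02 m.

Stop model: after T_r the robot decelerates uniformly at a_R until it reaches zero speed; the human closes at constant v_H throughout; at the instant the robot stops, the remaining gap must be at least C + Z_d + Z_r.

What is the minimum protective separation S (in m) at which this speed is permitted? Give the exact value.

braking lasts T_s = (19/10)/(1/2) = 3.8000 s
robot in T_r: 1.9000·0.1200 = 0.2280 m
robot under decel: 1.9000²/(2·0.5000) = 3.6100 m
human closes 0.6000·3.9200 = 2.3520 m
residual clearance needed = 0.1000+0.0500+0.0200 = 0.1700 m
S_min ≈ 0.2280+3.6100+2.3520+0.1700  ⇒  S_min = 159/25 m

S_min = 159/25 m = 6.3600 m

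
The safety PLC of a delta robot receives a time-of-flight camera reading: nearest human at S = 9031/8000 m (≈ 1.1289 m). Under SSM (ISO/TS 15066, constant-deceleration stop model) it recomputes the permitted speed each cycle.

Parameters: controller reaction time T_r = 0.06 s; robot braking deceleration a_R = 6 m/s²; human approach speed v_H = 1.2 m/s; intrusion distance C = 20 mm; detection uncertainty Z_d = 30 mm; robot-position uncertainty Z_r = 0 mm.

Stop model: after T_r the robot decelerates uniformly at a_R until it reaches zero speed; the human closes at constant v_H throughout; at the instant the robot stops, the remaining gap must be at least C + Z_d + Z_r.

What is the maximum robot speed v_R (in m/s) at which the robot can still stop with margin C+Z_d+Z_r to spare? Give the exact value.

v_R_max = 9/4 m/s = 2.2500 m/s

quadratic (1/12)·v² + (13/50)·v + (-1611/1600) = 0
  disc = (13/50)² − 4·(1/12)·(-1611/1600) = 16129/40000 ; √disc = 127/200
  v_R = (−(13/50) + 127/200) / (2·(1/12)) = 9/4 m/s
check:
stop time T_s = (9/4)/6 = 0.3750 s
reaction-phase robot travel = 2.2500·0.0600 = 0.1350 m
robot covers 2.2500·0.3750 − ½·6.0000·0.3750² = 0.4219 m while stopping
human over T_r+T_s: 1.2000·(0.0600+0.3750) = 0.5220 m
margins: 0.0200+0.0300+0.0000 = 0.0500 m
sum ≈ 0.1350+0.4219+0.5220+0.0500 ≈ 1.1289 m = S ✓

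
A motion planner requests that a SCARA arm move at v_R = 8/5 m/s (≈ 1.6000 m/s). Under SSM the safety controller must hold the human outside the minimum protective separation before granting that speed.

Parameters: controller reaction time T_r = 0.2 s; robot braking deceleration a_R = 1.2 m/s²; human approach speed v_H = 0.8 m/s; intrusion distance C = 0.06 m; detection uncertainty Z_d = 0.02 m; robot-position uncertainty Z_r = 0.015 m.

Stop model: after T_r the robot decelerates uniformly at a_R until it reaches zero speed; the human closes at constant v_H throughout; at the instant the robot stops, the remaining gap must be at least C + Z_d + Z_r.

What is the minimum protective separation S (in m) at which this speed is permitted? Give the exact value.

S_min = 65/24 m = 2.7083 m

stop time T_s = (8/5)/(6/5) = 1.3333 s
reaction-phase robot travel = 1.6000·0.2000 = 0.3200 m
robot covers 1.6000·1.3333 − ½·1.2000·1.3333² = 1.0667 m while stopping
person approaches 0.8000·(0.2000+1.3333) = 1.2267 m
C+Z_d+Z_r = 0.0600+0.0200+0.0150 = 0.0950 m
S_min ≈ 0.3200+1.0667+1.2267+0.0950  ⇒  S_min = 65/24 m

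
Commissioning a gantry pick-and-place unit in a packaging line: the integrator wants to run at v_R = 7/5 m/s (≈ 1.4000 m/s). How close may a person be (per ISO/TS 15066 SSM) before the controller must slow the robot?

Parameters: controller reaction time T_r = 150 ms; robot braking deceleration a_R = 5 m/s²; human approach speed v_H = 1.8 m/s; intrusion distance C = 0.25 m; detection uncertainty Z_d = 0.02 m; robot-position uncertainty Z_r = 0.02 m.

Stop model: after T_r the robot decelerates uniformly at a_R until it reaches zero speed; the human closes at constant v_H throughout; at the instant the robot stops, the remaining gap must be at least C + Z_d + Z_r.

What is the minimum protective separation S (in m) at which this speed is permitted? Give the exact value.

T_s = v_R/a_R = (7/5)/5 = 0.2800 s
robot in T_r: 1.4000·0.1500 = 0.2100 m
robot under decel: 1.4000²/(2·5.0000) = 0.1960 m
human over T_r+T_s: 1.8000·(0.1500+0.2800) = 0.7740 m
C+Z_d+Z_r = 0.2500+0.0200+0.0200 = 0.2900 m
S_min ≈ 0.2100+0.1960+0.7740+0.2900  ⇒  S_min = 147/100 m

S_min = 147/100 m = 1.4700 m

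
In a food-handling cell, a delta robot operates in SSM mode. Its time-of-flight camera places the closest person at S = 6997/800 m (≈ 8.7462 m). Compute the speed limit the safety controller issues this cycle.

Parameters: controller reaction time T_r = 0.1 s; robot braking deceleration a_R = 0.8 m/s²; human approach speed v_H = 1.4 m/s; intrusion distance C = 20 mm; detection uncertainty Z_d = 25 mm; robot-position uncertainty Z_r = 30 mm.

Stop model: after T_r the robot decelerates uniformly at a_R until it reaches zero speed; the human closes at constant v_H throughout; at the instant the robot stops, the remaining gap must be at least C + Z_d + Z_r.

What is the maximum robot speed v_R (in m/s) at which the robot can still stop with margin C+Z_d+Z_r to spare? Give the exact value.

at the boundary: (5/8)·v² + (37/20)·v + (-273/32) = 0
  disc = (37/20)² − 4·(5/8)·(-273/32) = 39601/1600 ; √disc = 199/40
  v_R = (−(37/20) + 199/40) / (2·(5/8)) = 5/2 m/s
check:
stop time T_s = (5/2)/(4/5) = 3.1250 s
robot in T_r: 2.5000·0.1000 = 0.2500 m
braking distance = 2.5000²/(2·0.8000) = 3.9062 m
person approaches 1.4000·(0.1000+3.1250) = 4.5150 m
margins: 0.0200+0.0250+0.0300 = 0.0750 m
sum ≈ 0.2500+3.9062+4.5150+0.0750 ≈ 8.7462 m = S ✓

v_R_max = 5/2 m/s = 2.5000 m/s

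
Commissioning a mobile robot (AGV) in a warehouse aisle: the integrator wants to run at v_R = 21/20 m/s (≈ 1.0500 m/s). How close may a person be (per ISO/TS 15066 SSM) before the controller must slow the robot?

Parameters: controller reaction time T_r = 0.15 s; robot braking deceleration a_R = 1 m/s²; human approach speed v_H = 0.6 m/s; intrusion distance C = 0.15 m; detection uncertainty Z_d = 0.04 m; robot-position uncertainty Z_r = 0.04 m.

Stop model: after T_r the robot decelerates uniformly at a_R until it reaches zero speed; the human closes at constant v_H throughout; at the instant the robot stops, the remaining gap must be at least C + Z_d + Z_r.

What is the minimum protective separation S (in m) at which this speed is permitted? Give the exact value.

braking lasts T_s = (21/20)/1 = 1.0500 s
robot covers v_R·T_r = 1.0500·0.1500 = 0.1575 m before braking
braking distance = 1.0500²/(2·1.0000) = 0.5513 m
human over T_r+T_s: 0.6000·(0.1500+1.0500) = 0.7200 m
C+Z_d+Z_r = 0.1500+0.0400+0.0400 = 0.2300 m
S_min ≈ 0.1575+0.5513+0.7200+0.2300  ⇒  S_min = 1327/800 m

S_min = 1327/800 m = 1.6587 m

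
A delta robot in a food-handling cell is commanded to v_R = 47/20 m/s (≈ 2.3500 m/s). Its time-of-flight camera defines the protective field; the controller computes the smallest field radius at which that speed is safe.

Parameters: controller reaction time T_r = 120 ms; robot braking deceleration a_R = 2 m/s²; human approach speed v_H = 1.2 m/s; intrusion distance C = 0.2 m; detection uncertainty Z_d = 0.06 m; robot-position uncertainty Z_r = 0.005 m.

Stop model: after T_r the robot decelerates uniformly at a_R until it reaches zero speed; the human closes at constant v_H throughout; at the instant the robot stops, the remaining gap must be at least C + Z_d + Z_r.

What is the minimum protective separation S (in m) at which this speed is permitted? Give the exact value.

S_min = 27853/8000 m = 3.4816 m

stop time T_s = (47/20)/2 = 1.1750 s
robot in T_r: 2.3500·0.1200 = 0.2820 m
robot covers 2.3500·1.1750 − ½·2.0000·1.1750² = 1.3806 m while stopping
person approaches 1.2000·(0.1200+1.1750) = 1.5540 m
margins: 0.2000+0.0600+0.0050 = 0.2650 m
S_min ≈ 0.2820+1.3806+1.5540+0.2650  ⇒  S_min = 27853/8000 m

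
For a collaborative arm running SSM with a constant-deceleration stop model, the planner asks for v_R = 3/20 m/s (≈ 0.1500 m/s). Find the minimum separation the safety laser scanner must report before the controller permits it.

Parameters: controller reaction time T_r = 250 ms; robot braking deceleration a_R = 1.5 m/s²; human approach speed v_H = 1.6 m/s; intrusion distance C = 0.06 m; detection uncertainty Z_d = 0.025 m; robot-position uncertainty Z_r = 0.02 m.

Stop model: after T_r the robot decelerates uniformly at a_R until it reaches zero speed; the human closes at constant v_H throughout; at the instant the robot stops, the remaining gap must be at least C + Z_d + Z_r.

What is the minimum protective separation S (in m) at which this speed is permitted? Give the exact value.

S_min = 71/100 m = 0.7100 m

T_s = v_R/a_R = (3/20)/(3/2) = 0.1000 s
robot in T_r: 0.1500·0.2500 = 0.0375 m
robot covers 0.1500·0.1000 − ½·1.5000·0.1000² = 0.0075 m while stopping
human closes 1.6000·0.3500 = 0.5600 m
C+Z_d+Z_r = 0.0600+0.0250+0.0200 = 0.1050 m
S_min ≈ 0.0375+0.0075+0.5600+0.1050  ⇒  S_min = 71/100 m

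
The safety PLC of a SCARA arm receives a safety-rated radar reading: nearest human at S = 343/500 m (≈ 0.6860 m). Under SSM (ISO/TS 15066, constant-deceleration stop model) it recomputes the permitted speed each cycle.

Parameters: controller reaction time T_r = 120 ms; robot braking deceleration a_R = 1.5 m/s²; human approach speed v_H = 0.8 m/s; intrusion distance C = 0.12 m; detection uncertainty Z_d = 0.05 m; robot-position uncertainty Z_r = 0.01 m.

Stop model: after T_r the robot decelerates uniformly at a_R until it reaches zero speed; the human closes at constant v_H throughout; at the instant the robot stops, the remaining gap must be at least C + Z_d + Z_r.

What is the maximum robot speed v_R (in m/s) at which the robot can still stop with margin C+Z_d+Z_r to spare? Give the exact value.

v_R_max = 1/2 m/s = 0.5000 m/s

collect terms ⇒ (1/3)·v_R² + (49/75)·v_R + (-41/100) = 0
  disc = (49/75)² − 4·(1/3)·(-41/100) = 5476/5625 ; √disc = 74/75
  v_R = (−(49/75) + 74/75) / (2·(1/3)) = 1/2 m/s
check:
braking lasts T_s = (1/2)/(3/2) = 0.3333 s
robot in T_r: 0.5000·0.1200 = 0.0600 m
robot under decel: 0.5000²/(2·1.5000) = 0.0833 m
human closes 0.8000·0.4533 = 0.3627 m
C+Z_d+Z_r = 0.1200+0.0500+0.0100 = 0.1800 m
sum ≈ 0.0600+0.0833+0.3627+0.1800 ≈ 0.6860 m = S ✓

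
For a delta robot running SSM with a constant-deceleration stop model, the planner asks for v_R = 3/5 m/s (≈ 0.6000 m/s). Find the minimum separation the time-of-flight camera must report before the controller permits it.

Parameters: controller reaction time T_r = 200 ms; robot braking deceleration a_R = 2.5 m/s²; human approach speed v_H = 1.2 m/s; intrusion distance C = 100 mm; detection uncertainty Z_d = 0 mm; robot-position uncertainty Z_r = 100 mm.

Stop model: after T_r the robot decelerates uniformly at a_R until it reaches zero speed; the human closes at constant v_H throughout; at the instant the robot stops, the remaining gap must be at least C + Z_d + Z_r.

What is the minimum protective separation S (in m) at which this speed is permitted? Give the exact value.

braking lasts T_s = (3/5)/(5/2) = 0.2400 s
reaction-phase robot travel = 0.6000·0.2000 = 0.1200 m
robot covers 0.6000·0.2400 − ½·2.5000·0.2400² = 0.0720 m while stopping
human closes 1.2000·0.4400 = 0.5280 m
margins: 0.1000+0.0000+0.1000 = 0.2000 m
S_min ≈ 0.1200+0.0720+0.5280+0.2000  ⇒  S_min = 23/25 m

S_min = 23/25 m = 0.9200 m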